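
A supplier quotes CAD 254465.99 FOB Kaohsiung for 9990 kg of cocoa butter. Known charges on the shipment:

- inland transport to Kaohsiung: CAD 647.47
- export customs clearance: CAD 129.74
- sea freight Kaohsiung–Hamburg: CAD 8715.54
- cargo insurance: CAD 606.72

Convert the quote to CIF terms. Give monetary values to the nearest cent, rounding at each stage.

Not relevant to the conversion: export clearance, inland to port — on the seller under both FOB and CIF; already in the FOB price and stays in the CIF price.
From FOB to CIF, the seller additionally bears: freight, insurance.
CIF price = 254465.99 + 8715.54 + 606.72 = 263788.25

CIF price: CAD 263788.25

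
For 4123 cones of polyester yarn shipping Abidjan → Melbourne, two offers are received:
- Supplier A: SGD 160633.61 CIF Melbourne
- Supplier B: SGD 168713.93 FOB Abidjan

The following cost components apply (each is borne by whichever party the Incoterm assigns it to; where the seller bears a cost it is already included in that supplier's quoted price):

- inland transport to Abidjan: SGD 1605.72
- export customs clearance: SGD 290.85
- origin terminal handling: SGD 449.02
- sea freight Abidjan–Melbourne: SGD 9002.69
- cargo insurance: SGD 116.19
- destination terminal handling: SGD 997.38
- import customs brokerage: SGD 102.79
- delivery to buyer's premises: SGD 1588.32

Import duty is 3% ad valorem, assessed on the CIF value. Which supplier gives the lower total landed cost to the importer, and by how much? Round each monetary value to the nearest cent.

Supplier A (CIF):
The CIF price already equals the CIF value: 160633.61
Import duty = 160633.61 × 3% = 4819.01
Buyer bears (A): 997.38 + 102.79 + 1588.32 = 2688.49
Landed cost (A) = invoice 160633.61 + 2688.49 + duty 4819.01 = 168141.11
Supplier B (FOB):
CIF value = FOB price + freight + insurance = 168713.93 + 9002.69 + 116.19 = 177832.81
Import duty = 177832.81 × 3% = 5334.98
Buyer bears (B): 9002.69 + 116.19 + 997.38 + 102.79 + 1588.32 = 11807.37
Landed cost (B) = invoice 168713.93 + 11807.37 + duty 5334.98 = 185856.28
Difference = |168141.11 − 185856.28| = 17715.17

Supplier A is cheaper by SGD 17715.17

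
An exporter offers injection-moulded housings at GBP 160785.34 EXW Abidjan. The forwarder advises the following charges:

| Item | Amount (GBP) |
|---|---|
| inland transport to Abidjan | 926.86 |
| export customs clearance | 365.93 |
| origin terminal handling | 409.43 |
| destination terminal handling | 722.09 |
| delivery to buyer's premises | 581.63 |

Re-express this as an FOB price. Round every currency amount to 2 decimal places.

FOB price: GBP 162487.56

Not relevant to the conversion: destination terminal, delivery — on the buyer under both terms; not part of either seller's price.
From EXW to FOB, the seller additionally bears: inland to port, export clearance, origin terminal.
FOB price = 160785.34 + 926.86 + 365.93 + 409.43 = 162487.56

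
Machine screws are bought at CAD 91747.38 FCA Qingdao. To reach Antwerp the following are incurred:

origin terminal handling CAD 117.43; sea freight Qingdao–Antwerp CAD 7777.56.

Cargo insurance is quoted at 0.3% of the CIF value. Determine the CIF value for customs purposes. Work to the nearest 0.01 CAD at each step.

Let C be the CIF value. C = FCA price + pre-shipment costs + freight + 0.3% × C
C − 0.3% × C = 91747.38 + 117.43 + 7777.56
0.997 × C = 99642.37
C = 99642.37 / 0.997 = 99942.20
Insurance premium = 0.3% × 99942.20 = 299.83

CIF value: CAD 99942.20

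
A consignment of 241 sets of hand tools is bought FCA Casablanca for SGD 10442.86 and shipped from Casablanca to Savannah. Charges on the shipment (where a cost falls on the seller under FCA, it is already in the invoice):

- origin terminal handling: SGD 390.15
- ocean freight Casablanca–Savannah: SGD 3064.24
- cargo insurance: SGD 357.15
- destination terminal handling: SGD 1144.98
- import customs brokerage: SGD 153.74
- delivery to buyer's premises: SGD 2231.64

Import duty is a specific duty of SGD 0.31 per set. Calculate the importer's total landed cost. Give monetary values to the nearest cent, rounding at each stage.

Total landed cost: SGD 17859.47

FCA: the seller delivers export-cleared goods to the carrier; the buyer bears costs from that point.
CIF value = FCA price + origin terminal + freight + insurance = 10442.86 + 390.15 + 3064.24 + 357.15 = 14254.40
Import duty = 241 × 0.31 = 74.71
Buyer bears: origin terminal 390.15 + freight 3064.24 + insurance 357.15 + destination terminal 1144.98 + brokerage 153.74 + delivery 2231.64 + duty 74.71 = 7416.61
Landed cost = invoice 10442.86 + 7416.61 = 17859.47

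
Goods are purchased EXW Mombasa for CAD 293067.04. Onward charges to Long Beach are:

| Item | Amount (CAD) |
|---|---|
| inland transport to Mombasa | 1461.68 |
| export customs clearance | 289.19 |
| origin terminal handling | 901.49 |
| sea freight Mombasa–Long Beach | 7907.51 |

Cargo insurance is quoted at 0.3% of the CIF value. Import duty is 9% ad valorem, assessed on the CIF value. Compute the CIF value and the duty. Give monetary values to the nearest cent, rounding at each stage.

Let C be the CIF value. C = EXW price + pre-shipment costs + freight + 0.3% × C
C − 0.3% × C = 293067.04 + 1461.68 + 289.19 + 901.49 + 7907.51
0.997 × C = 303626.91
C = 303626.91 / 0.997 = 304540.53
Insurance premium = 0.3% × 304540.53 = 913.62
Import duty = 304540.53 × 9% = 27408.65

CIF value: CAD 304540.53; import duty: CAD 27408.65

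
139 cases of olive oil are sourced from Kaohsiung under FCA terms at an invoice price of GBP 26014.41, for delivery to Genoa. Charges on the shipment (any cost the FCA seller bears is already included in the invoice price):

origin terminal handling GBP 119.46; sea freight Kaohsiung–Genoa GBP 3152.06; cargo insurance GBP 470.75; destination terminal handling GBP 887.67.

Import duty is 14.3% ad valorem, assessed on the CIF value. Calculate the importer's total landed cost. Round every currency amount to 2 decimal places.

Total landed cost: GBP 34899.56

FCA: the seller delivers export-cleared goods to the carrier; the buyer bears costs from that point.
CIF value = FCA price + origin terminal + freight + insurance = 26014.41 + 119.46 + 3152.06 + 470.75 = 29756.68
Import duty = 29756.68 × 14.3% = 4255.21
Buyer bears: origin terminal 119.46 + freight 3152.06 + insurance 470.75 + destination terminal 887.67 + duty 4255.21 = 8885.15
Landed cost = invoice 26014.41 + 8885.15 = 34899.56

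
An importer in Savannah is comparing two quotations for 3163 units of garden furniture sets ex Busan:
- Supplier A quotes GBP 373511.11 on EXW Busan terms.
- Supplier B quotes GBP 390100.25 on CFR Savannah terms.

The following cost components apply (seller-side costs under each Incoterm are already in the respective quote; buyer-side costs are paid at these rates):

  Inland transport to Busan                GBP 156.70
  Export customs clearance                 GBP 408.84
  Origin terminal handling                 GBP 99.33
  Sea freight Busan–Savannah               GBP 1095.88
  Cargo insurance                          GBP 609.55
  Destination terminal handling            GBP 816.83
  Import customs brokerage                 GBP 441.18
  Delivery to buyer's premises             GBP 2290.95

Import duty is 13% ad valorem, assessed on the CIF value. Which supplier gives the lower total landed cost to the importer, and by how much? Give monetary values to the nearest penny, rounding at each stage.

Supplier A is cheaper by GBP 16756.08

Supplier A (EXW):
CIF value = EXW price + inland to port + export clearance + origin terminal + freight + insurance = 373511.11 + 156.70 + 408.84 + 99.33 + 1095.88 + 609.55 = 375881.41
Import duty = 375881.41 × 13% = 48864.58
Buyer bears (A): 156.70 + 408.84 + 99.33 + 1095.88 + 609.55 + 816.83 + 441.18 + 2290.95 = 5919.26
Landed cost (A) = invoice 373511.11 + 5919.26 + duty 48864.58 = 428294.95
Supplier B (CFR):
CIF value = CFR price + insurance = 390100.25 + 609.55 = 390709.80
Import duty = 390709.80 × 13% = 50792.27
Buyer bears (B): 609.55 + 816.83 + 441.18 + 2290.95 = 4158.51
Landed cost (B) = invoice 390100.25 + 4158.51 + duty 50792.27 = 445051.03
Difference = |428294.95 − 445051.03| = 16756.08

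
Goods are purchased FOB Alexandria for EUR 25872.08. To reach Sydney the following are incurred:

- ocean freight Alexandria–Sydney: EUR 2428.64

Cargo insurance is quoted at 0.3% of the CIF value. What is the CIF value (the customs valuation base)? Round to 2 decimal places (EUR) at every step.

Let C be the CIF value. C = FOB price + freight + 0.3% × C
C − 0.3% × C = 25872.08 + 2428.64
0.997 × C = 28300.72
C = 28300.72 / 0.997 = 28385.88
Insurance premium = 0.3% × 28385.88 = 85.16

CIF value: EUR 28385.88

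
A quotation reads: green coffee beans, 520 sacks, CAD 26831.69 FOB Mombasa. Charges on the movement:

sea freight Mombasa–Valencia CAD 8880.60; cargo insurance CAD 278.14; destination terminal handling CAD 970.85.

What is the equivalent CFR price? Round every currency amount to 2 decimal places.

CFR price: CAD 35712.29

Not relevant to the conversion: insurance, destination terminal — on the buyer under both terms; not part of either seller's price.
From FOB to CFR, the seller additionally bears: freight.
CFR price = 26831.69 + 8880.60 = 35712.29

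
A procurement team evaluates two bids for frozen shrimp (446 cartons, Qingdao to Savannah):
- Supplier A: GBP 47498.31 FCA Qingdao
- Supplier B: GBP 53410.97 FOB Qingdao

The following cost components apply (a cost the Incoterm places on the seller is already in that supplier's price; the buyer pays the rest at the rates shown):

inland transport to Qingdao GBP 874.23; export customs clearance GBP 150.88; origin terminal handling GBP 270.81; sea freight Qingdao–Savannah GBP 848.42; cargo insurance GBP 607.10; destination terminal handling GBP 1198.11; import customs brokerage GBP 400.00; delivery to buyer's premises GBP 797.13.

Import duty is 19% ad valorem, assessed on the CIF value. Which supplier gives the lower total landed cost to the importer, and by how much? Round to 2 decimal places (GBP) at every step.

Supplier A is cheaper by GBP 6713.80

Supplier A (FCA):
CIF value = FCA price + origin terminal + freight + insurance = 47498.31 + 270.81 + 848.42 + 607.10 = 49224.64
Import duty = 49224.64 × 19% = 9352.68
Buyer bears (A): 270.81 + 848.42 + 607.10 + 1198.11 + 400.00 + 797.13 = 4121.57
Landed cost (A) = invoice 47498.31 + 4121.57 + duty 9352.68 = 60972.56
Supplier B (FOB):
CIF value = FOB price + freight + insurance = 53410.97 + 848.42 + 607.10 = 54866.49
Import duty = 54866.49 × 19% = 10424.63
Buyer bears (B): 848.42 + 607.10 + 1198.11 + 400.00 + 797.13 = 3850.76
Landed cost (B) = invoice 53410.97 + 3850.76 + duty 10424.63 = 67686.36
Difference = |60972.56 − 67686.36| = 6713.80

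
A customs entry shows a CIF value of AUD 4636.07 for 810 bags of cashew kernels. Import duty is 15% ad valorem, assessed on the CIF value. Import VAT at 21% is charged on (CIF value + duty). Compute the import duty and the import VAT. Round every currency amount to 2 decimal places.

Import duty = 4636.07 × 15% = 695.41
VAT base = CIF + duty = 4636.07 + 695.41 = 5331.48
Import VAT = 5331.48 × 21% = 1119.61

Import duty: AUD 695.41; import VAT: AUD 1119.61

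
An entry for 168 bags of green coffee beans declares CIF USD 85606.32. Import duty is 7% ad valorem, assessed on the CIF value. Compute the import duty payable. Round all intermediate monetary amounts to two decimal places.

Import duty: USD 5992.44

Import duty = 85606.32 × 7% = 5992.44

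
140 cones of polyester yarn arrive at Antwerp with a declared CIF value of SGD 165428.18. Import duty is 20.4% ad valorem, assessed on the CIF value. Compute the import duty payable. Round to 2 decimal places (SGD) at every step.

Import duty = 165428.18 × 20.4% = 33747.35

Import duty: SGD 33747.35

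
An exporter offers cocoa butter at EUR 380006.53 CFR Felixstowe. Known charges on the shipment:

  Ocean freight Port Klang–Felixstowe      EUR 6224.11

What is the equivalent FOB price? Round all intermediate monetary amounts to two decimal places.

From CFR to FOB, the seller no longer bears: freight.
FOB price = 380006.53 − 6224.11 = 373782.42

FOB price: EUR 373782.42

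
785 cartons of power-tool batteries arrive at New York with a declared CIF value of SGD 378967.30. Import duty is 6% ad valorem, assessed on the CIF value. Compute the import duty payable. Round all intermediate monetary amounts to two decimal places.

Import duty: SGD 22738.04

Import duty = 378967.30 × 6% = 22738.04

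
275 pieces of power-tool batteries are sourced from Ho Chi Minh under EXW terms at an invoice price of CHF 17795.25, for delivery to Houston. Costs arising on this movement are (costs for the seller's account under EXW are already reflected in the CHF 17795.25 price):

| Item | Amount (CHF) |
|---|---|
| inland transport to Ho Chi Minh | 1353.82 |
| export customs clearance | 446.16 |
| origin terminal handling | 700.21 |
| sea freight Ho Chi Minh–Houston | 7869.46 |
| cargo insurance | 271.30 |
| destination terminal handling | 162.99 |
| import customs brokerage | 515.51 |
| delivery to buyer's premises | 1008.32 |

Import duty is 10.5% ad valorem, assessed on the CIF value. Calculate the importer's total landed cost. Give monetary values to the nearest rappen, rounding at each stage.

EXW: the seller makes goods available at their premises; the buyer bears all onward costs.
CIF value = EXW price + inland to port + export clearance + origin terminal + freight + insurance = 17795.25 + 1353.82 + 446.16 + 700.21 + 7869.46 + 271.30 = 28436.20
Import duty = 28436.20 × 10.5% = 2985.80
Buyer bears: inland to port 1353.82 + export clearance 446.16 + origin terminal 700.21 + freight 7869.46 + insurance 271.30 + destination terminal 162.99 + brokerage 515.51 + delivery 1008.32 + duty 2985.80 = 15313.57
Landed cost = invoice 17795.25 + 15313.57 = 33108.82

Total landed cost: CHF 33108.82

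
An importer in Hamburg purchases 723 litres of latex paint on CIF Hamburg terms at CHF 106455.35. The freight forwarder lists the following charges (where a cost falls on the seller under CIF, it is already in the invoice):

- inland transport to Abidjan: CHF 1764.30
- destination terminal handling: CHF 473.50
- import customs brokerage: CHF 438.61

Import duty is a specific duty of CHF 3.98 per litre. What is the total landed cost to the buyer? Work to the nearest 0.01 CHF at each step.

CIF: the seller pays costs through ocean freight and marine insurance to the destination port.
Already in the invoice (seller's account under CIF): inland to port — exclude.
The CIF price already equals the CIF value: 106455.35
Import duty = 723 × 3.98 = 2877.54
Buyer bears: destination terminal 473.50 + brokerage 438.61 + duty 2877.54 = 3789.65
Landed cost = invoice 106455.35 + 3789.65 = 110245.00

Total landed cost: CHF 110245.00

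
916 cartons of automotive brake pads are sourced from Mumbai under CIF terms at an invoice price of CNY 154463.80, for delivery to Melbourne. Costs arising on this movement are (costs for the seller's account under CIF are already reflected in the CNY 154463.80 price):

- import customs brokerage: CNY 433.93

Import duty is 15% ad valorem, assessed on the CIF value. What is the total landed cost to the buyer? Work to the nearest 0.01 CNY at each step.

CIF: the seller pays costs through ocean freight and marine insurance to the destination port.
The CIF price already equals the CIF value: 154463.80
Import duty = 154463.80 × 15% = 23169.57
Buyer bears: brokerage 433.93 + duty 23169.57 = 23603.50
Landed cost = invoice 154463.80 + 23603.50 = 178067.30

Total landed cost: CNY 178067.30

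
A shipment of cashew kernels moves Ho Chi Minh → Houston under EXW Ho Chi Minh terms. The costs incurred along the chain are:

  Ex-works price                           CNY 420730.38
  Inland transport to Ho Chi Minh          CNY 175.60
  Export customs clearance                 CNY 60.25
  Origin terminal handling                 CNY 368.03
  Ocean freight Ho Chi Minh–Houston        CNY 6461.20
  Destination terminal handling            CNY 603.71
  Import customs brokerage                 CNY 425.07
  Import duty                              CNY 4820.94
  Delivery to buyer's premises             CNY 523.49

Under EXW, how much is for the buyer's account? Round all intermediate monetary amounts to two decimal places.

EXW: the seller makes goods available at their premises; the buyer bears all onward costs.
Seller's account: goods 420730.38 = 420730.38
Buyer's account: inland to port 175.60 + export clearance 60.25 + origin terminal 368.03 + freight 6461.20 + destination terminal 603.71 + brokerage 425.07 + duty 4820.94 + delivery 523.49 = 13438.29

Buyer's account: CNY 13438.29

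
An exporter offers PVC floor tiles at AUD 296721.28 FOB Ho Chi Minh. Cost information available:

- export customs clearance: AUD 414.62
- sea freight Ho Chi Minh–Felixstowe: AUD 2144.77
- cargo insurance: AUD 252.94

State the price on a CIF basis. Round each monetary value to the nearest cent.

Not relevant to the conversion: export clearance — on the seller under both FOB and CIF; already in the FOB price and stays in the CIF price.
From FOB to CIF, the seller additionally bears: freight, insurance.
CIF price = 296721.28 + 2144.77 + 252.94 = 299118.99

CIF price: AUD 299118.99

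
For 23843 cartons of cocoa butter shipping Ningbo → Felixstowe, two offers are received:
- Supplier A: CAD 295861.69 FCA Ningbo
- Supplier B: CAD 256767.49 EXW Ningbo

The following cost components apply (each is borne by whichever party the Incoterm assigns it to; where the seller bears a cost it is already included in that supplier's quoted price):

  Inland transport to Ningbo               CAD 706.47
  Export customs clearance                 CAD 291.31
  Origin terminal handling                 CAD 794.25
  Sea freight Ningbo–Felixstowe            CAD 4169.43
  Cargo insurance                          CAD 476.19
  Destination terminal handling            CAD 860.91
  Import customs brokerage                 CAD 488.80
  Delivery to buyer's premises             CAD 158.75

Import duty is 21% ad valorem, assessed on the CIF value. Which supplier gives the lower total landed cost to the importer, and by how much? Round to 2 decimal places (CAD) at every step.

Supplier B is cheaper by CAD 46096.67

Supplier A (FCA):
CIF value = FCA price + origin terminal + freight + insurance = 295861.69 + 794.25 + 4169.43 + 476.19 = 301301.56
Import duty = 301301.56 × 21% = 63273.33
Buyer bears (A): 794.25 + 4169.43 + 476.19 + 860.91 + 488.80 + 158.75 = 6948.33
Landed cost (A) = invoice 295861.69 + 6948.33 + duty 63273.33 = 366083.35
Supplier B (EXW):
CIF value = EXW price + inland to port + export clearance + origin terminal + freight + insurance = 256767.49 + 706.47 + 291.31 + 794.25 + 4169.43 + 476.19 = 263205.14
Import duty = 263205.14 × 21% = 55273.08
Buyer bears (B): 706.47 + 291.31 + 794.25 + 4169.43 + 476.19 + 860.91 + 488.80 + 158.75 = 7946.11
Landed cost (B) = invoice 256767.49 + 7946.11 + duty 55273.08 = 319986.68
Difference = |366083.35 − 319986.68| = 46096.67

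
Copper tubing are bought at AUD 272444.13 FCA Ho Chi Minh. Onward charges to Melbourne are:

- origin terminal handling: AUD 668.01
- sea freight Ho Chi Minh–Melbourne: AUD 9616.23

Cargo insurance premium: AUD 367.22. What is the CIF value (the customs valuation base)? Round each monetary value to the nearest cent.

CIF = FCA price + pre-shipment costs + freight + insurance
CIF = 272444.13 + 668.01 + 9616.23 + 367.22 = 283095.59

CIF value: AUD 283095.59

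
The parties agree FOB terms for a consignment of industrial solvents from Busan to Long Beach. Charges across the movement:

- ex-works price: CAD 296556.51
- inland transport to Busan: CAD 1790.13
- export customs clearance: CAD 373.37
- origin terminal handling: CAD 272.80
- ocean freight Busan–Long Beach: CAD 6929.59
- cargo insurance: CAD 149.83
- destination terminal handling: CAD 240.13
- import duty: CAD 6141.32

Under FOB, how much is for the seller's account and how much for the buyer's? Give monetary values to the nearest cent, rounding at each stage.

FOB: the seller bears costs until goods are on board at the origin port; the buyer bears freight, insurance and all costs thereafter.
Seller's account: goods 296556.51 + inland to port 1790.13 + export clearance 373.37 + origin terminal 272.80 = 298992.81
Buyer's account: freight 6929.59 + insurance 149.83 + destination terminal 240.13 + duty 6141.32 = 13460.87

Seller: CAD 298992.81; buyer: CAD 13460.87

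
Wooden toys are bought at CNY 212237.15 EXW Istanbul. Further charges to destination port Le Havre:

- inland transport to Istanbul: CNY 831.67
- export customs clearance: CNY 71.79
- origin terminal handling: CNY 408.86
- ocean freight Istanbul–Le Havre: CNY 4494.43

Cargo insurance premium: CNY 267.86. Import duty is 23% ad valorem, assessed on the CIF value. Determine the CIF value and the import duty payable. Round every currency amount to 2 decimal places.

CIF = EXW price + pre-shipment costs + freight + insurance
CIF = 212237.15 + 831.67 + 71.79 + 408.86 + 4494.43 + 267.86 = 218311.76
Import duty = 218311.76 × 23% = 50211.70

CIF value: CNY 218311.76; import duty: CNY 50211.70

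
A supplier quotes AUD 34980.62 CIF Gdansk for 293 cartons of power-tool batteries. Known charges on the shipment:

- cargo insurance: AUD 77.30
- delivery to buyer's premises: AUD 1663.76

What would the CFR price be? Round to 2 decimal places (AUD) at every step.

Not relevant to the conversion: delivery — on the buyer under both terms; not part of either seller's price.
From CIF to CFR, the seller no longer bears: insurance.
CFR price = 34980.62 − 77.30 = 34903.32

CFR price: AUD 34903.32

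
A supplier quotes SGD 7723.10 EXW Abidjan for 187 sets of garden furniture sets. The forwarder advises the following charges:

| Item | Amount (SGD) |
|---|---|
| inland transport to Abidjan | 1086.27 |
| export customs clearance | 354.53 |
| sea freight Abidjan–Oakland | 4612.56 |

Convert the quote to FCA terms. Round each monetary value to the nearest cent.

Not relevant to the conversion: freight — on the buyer under both terms; not part of either seller's price.
From EXW to FCA, the seller additionally bears: inland to port, export clearance.
FCA price = 7723.10 + 1086.27 + 354.53 = 9163.90

FCA price: SGD 9163.90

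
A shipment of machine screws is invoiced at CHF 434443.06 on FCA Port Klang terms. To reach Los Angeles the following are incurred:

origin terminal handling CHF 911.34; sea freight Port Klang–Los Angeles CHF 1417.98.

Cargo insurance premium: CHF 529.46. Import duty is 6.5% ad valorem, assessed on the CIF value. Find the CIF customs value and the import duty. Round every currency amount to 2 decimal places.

CIF = FCA price + pre-shipment costs + freight + insurance
CIF = 434443.06 + 911.34 + 1417.98 + 529.46 = 437301.84
Import duty = 437301.84 × 6.5% = 28424.62

CIF value: CHF 437301.84; import duty: CHF 28424.62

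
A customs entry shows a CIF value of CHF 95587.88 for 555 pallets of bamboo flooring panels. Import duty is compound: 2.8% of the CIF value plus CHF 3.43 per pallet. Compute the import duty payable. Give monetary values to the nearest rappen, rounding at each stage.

Ad valorem component: 95587.88 × 2.8% = 2676.46
Specific component: 555 × 3.43 = 1903.65
Import duty = 2676.46 + 1903.65 = 4580.11

Import duty: CHF 4580.11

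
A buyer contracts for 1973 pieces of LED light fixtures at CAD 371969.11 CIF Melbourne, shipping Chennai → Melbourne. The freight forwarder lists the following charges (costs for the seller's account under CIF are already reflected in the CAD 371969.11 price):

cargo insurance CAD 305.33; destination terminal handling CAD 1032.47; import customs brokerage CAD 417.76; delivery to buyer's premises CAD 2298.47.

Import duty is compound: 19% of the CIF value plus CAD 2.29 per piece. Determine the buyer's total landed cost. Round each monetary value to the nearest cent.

Total landed cost: CAD 450910.11

CIF: the seller pays costs through ocean freight and marine insurance to the destination port.
Already in the invoice (seller's account under CIF): insurance — exclude.
The CIF price already equals the CIF value: 371969.11
Ad valorem component: 371969.11 × 19% = 70674.13
Specific component: 1973 × 2.29 = 4518.17
Import duty = 70674.13 + 4518.17 = 75192.30
Buyer bears: destination terminal 1032.47 + brokerage 417.76 + delivery 2298.47 + duty 75192.30 = 78941.00
Landed cost = invoice 371969.11 + 78941.00 = 450910.11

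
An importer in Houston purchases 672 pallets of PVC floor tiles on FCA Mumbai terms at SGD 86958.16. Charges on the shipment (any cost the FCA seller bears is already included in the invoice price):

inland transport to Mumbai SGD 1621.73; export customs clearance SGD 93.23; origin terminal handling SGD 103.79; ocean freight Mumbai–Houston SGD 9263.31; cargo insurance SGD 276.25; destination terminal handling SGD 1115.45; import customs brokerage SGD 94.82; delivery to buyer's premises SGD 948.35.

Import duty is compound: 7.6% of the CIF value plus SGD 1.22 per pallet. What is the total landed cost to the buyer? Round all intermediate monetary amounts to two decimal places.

Total landed cost: SGD 106921.68

FCA: the seller delivers export-cleared goods to the carrier; the buyer bears costs from that point.
Already in the invoice (seller's account under FCA): inland to port, export clearance — exclude.
CIF value = FCA price + origin terminal + freight + insurance = 86958.16 + 103.79 + 9263.31 + 276.25 = 96601.51
Ad valorem component: 96601.51 × 7.6% = 7341.71
Specific component: 672 × 1.22 = 819.84
Import duty = 7341.71 + 819.84 = 8161.55
Buyer bears: origin terminal 103.79 + freight 9263.31 + insurance 276.25 + destination terminal 1115.45 + brokerage 94.82 + delivery 948.35 + duty 8161.55 = 19963.52
Landed cost = invoice 86958.16 + 19963.52 = 106921.68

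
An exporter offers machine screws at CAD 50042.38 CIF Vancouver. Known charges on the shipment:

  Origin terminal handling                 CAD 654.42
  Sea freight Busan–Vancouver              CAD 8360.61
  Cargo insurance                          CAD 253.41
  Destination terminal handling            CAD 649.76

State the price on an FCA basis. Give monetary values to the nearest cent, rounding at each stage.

Not relevant to the conversion: destination terminal — on the buyer under both terms; not part of either seller's price.
From CIF to FCA, the seller no longer bears: origin terminal, freight, insurance.
FCA price = 50042.38 − 654.42 − 8360.61 − 253.41 = 40773.94

FCA price: CAD 40773.94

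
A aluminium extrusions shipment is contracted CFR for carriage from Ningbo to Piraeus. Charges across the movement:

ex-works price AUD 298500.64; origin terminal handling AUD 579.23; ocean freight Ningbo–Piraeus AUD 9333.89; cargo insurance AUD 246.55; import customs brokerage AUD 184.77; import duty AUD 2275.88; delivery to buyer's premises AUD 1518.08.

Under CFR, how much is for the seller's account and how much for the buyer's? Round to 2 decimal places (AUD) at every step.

Seller: AUD 308413.76; buyer: AUD 4225.28

CFR: the seller pays costs through ocean freight to the destination port, but not insurance.
Seller's account: goods 298500.64 + origin terminal 579.23 + freight 9333.89 = 308413.76
Buyer's account: insurance 246.55 + brokerage 184.77 + duty 2275.88 + delivery 1518.08 = 4225.28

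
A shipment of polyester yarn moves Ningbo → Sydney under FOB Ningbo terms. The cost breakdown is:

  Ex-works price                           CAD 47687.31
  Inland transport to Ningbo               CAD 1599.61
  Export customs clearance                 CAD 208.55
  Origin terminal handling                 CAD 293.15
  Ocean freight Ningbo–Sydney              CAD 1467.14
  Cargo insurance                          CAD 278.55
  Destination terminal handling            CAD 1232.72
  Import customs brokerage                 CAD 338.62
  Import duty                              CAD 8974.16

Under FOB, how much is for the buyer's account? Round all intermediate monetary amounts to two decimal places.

FOB: the seller bears costs until goods are on board at the origin port; the buyer bears freight, insurance and all costs thereafter.
Seller's account: goods 47687.31 + inland to port 1599.61 + export clearance 208.55 + origin terminal 293.15 = 49788.62
Buyer's account: freight 1467.14 + insurance 278.55 + destination terminal 1232.72 + brokerage 338.62 + duty 8974.16 = 12291.19

Buyer's account: CAD 12291.19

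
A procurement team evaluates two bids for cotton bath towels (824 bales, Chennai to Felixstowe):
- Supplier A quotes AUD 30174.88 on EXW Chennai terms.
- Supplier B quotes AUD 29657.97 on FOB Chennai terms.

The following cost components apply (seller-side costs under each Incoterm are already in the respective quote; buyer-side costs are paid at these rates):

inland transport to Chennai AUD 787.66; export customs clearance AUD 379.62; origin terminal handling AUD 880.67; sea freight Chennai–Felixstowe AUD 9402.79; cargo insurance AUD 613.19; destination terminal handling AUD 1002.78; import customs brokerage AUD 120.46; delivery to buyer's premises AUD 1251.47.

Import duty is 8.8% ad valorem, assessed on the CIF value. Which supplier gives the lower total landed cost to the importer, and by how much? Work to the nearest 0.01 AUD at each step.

Supplier A (EXW):
CIF value = EXW price + inland to port + export clearance + origin terminal + freight + insurance = 30174.88 + 787.66 + 379.62 + 880.67 + 9402.79 + 613.19 = 42238.81
Import duty = 42238.81 × 8.8% = 3717.02
Buyer bears (A): 787.66 + 379.62 + 880.67 + 9402.79 + 613.19 + 1002.78 + 120.46 + 1251.47 = 14438.64
Landed cost (A) = invoice 30174.88 + 14438.64 + duty 3717.02 = 48330.54
Supplier B (FOB):
CIF value = FOB price + freight + insurance = 29657.97 + 9402.79 + 613.19 = 39673.95
Import duty = 39673.95 × 8.8% = 3491.31
Buyer bears (B): 9402.79 + 613.19 + 1002.78 + 120.46 + 1251.47 = 12390.69
Landed cost (B) = invoice 29657.97 + 12390.69 + duty 3491.31 = 45539.97
Difference = |48330.54 − 45539.97| = 2790.57

Supplier B is cheaper by AUD 2790.57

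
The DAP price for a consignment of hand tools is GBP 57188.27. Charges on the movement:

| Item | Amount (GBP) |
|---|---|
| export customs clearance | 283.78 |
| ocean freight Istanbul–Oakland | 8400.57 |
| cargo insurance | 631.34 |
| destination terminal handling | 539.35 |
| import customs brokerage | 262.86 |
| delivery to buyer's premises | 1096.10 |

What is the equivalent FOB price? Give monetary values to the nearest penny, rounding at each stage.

Not relevant to the conversion: export clearance — on the seller under both DAP and FOB; already in the DAP price and stays in the FOB price. brokerage — on the buyer under both terms; not part of either seller's price.
From DAP to FOB, the seller no longer bears: freight, insurance, destination terminal, delivery.
FOB price = 57188.27 − 8400.57 − 631.34 − 539.35 − 1096.10 = 46520.91

FOB price: GBP 46520.91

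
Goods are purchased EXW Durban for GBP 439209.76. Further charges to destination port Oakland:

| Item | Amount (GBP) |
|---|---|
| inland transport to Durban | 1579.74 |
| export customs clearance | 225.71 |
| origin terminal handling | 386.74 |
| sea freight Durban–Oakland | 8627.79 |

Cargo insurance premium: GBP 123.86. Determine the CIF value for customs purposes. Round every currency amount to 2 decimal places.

CIF value: GBP 450153.60

CIF = EXW price + pre-shipment costs + freight + insurance
CIF = 439209.76 + 1579.74 + 225.71 + 386.74 + 8627.79 + 123.86 = 450153.60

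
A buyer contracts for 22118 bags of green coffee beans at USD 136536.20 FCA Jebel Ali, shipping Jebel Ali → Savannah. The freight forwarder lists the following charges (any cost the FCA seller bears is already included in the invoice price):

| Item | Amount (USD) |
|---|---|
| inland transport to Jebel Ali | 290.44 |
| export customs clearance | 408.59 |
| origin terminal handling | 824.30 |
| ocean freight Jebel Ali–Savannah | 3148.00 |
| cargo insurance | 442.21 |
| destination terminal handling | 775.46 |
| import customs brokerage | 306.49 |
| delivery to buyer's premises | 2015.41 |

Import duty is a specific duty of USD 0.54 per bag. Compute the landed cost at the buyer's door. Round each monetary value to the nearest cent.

FCA: the seller delivers export-cleared goods to the carrier; the buyer bears costs from that point.
Already in the invoice (seller's account under FCA): inland to port, export clearance — exclude.
CIF value = FCA price + origin terminal + freight + insurance = 136536.20 + 824.30 + 3148.00 + 442.21 = 140950.71
Import duty = 22118 × 0.54 = 11943.72
Buyer bears: origin terminal 824.30 + freight 3148.00 + insurance 442.21 + destination terminal 775.46 + brokerage 306.49 + delivery 2015.41 + duty 11943.72 = 19455.59
Landed cost = invoice 136536.20 + 19455.59 = 155991.79

Total landed cost: USD 155991.79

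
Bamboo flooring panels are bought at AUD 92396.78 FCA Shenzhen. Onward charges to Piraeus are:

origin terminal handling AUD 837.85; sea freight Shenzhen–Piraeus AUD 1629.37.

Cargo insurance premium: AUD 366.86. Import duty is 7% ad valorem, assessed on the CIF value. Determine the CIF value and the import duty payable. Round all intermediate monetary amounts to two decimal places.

CIF = FCA price + pre-shipment costs + freight + insurance
CIF = 92396.78 + 837.85 + 1629.37 + 366.86 = 95230.86
Import duty = 95230.86 × 7% = 6666.16

CIF value: AUD 95230.86; import duty: AUD 6666.16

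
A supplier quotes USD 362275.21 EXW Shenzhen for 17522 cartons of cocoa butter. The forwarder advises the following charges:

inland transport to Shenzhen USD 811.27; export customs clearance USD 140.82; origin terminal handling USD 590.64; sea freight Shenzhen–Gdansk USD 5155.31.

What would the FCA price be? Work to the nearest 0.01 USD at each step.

FCA price: USD 363227.30

Not relevant to the conversion: freight, origin terminal — on the buyer under both terms; not part of either seller's price.
From EXW to FCA, the seller additionally bears: inland to port, export clearance.
FCA price = 362275.21 + 811.27 + 140.82 = 363227.30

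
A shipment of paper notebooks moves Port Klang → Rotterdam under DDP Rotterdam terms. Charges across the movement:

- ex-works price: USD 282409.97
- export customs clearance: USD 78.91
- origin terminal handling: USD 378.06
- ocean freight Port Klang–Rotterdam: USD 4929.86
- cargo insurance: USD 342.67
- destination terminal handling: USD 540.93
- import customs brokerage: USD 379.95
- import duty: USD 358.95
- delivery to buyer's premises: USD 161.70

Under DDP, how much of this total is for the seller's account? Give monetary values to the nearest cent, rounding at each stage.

DDP: the seller bears all costs including import duty.
Seller's account: goods 282409.97 + export clearance 78.91 + origin terminal 378.06 + freight 4929.86 + insurance 342.67 + destination terminal 540.93 + brokerage 379.95 + duty 358.95 + delivery 161.70 = 289581.00
Buyer's account: 0.00

Seller's account: USD 289581.00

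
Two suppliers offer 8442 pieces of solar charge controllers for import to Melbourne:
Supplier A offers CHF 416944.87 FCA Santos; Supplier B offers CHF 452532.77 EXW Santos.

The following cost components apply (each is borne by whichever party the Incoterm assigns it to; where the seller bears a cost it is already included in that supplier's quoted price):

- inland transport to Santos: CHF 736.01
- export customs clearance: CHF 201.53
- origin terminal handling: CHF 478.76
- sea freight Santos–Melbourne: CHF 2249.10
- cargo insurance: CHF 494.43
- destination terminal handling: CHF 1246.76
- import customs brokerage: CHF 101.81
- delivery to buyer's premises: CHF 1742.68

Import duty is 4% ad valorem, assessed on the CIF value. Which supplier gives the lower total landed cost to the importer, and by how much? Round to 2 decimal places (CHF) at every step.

Supplier A is cheaper by CHF 37986.45

Supplier A (FCA):
CIF value = FCA price + origin terminal + freight + insurance = 416944.87 + 478.76 + 2249.10 + 494.43 = 420167.16
Import duty = 420167.16 × 4% = 16806.69
Buyer bears (A): 478.76 + 2249.10 + 494.43 + 1246.76 + 101.81 + 1742.68 = 6313.54
Landed cost (A) = invoice 416944.87 + 6313.54 + duty 16806.69 = 440065.10
Supplier B (EXW):
CIF value = EXW price + inland to port + export clearance + origin terminal + freight + insurance = 452532.77 + 736.01 + 201.53 + 478.76 + 2249.10 + 494.43 = 456692.60
Import duty = 456692.60 × 4% = 18267.70
Buyer bears (B): 736.01 + 201.53 + 478.76 + 2249.10 + 494.43 + 1246.76 + 101.81 + 1742.68 = 7251.08
Landed cost (B) = invoice 452532.77 + 7251.08 + duty 18267.70 = 478051.55
Difference = |440065.10 − 478051.55| = 37986.45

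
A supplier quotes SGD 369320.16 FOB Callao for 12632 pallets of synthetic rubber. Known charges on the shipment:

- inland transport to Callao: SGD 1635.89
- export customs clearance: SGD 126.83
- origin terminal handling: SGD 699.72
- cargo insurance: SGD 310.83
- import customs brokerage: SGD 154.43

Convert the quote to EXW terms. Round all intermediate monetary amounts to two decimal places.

Not relevant to the conversion: brokerage, insurance — on the buyer under both terms; not part of either seller's price.
From FOB to EXW, the seller no longer bears: inland to port, export clearance, origin terminal.
EXW price = 369320.16 − 1635.89 − 126.83 − 699.72 = 366857.72

EXW price: SGD 366857.72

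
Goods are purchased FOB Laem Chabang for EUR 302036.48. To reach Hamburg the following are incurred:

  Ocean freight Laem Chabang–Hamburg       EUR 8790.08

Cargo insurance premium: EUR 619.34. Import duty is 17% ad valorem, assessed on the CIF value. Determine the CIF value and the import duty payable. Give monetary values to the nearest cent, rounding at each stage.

CIF = FOB price + freight + insurance
CIF = 302036.48 + 8790.08 + 619.34 = 311445.90
Import duty = 311445.90 × 17% = 52945.80

CIF value: EUR 311445.90; import duty: EUR 52945.80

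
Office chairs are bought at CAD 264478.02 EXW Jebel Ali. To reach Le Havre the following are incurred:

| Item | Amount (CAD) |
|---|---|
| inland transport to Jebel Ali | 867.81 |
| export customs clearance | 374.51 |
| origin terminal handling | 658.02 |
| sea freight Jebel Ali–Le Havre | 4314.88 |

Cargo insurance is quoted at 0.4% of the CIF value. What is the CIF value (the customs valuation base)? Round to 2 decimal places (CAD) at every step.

Let C be the CIF value. C = EXW price + pre-shipment costs + freight + 0.4% × C
C − 0.4% × C = 264478.02 + 867.81 + 374.51 + 658.02 + 4314.88
0.996 × C = 270693.24
C = 270693.24 / 0.996 = 271780.36
Insurance premium = 0.4% × 271780.36 = 1087.12

CIF value: CAD 271780.36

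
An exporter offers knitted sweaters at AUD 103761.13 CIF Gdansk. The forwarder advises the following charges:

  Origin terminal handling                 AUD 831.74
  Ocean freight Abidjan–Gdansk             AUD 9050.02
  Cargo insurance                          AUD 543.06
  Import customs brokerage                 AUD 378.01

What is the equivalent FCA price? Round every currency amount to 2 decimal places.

Not relevant to the conversion: brokerage — on the buyer under both terms; not part of either seller's price.
From CIF to FCA, the seller no longer bears: origin terminal, freight, insurance.
FCA price = 103761.13 − 831.74 − 9050.02 − 543.06 = 93336.31

FCA price: AUD 93336.31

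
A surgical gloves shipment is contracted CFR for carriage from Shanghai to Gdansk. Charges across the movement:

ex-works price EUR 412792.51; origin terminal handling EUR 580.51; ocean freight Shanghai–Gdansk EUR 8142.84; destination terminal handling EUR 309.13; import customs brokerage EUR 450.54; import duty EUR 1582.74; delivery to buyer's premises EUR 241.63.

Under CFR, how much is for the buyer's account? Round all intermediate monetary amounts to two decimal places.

CFR: the seller pays costs through ocean freight to the destination port, but not insurance.
Seller's account: goods 412792.51 + origin terminal 580.51 + freight 8142.84 = 421515.86
Buyer's account: destination terminal 309.13 + brokerage 450.54 + duty 1582.74 + delivery 241.63 = 2584.04

Buyer's account: EUR 2584.04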